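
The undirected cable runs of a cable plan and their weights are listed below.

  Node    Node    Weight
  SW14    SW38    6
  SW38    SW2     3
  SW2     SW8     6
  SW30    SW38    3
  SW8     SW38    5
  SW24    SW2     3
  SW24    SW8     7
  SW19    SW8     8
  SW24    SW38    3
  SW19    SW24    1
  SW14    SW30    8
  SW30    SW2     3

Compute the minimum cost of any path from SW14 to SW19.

10

Shortest distances from SW14:
SW14: 0
SW38: 6  (via SW14)
SW30: 8  (via SW14)
SW2: 9  (via SW38)
SW24: 9  (via SW38)
SW19: 10  (via SW24)
Shortest route: SW14 → SW38 → SW24 → SW19 = 10.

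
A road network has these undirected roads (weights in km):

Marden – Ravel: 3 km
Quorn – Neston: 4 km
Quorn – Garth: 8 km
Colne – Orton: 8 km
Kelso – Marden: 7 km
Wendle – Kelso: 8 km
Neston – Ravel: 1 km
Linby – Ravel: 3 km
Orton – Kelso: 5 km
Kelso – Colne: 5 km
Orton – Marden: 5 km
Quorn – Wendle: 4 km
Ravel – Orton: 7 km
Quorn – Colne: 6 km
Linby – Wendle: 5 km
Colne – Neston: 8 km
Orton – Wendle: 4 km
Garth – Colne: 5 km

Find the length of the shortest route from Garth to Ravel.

13 km

Candidate routes:
Garth - Quorn - Neston - Ravel: 8+4+1 = 13
Garth - Quorn - Wendle - Linby - Ravel: 8+4+5+3 = 20
Garth - Colne - Quorn - Neston - Ravel: 5+6+4+1 = 16
Garth - Colne - Neston - Ravel: 5+8+1 = 14
Cheapest is Garth - Quorn - Neston - Ravel at 13 km.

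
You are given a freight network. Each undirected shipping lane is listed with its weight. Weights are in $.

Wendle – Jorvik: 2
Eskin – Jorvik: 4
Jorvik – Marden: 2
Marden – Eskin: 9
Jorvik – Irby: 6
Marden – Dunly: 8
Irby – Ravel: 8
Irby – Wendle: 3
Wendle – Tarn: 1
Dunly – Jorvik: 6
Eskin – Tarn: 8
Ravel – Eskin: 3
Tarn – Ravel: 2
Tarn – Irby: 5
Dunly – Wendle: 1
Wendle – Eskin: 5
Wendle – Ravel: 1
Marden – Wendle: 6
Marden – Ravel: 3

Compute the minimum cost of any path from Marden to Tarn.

$5

Enumerating some paths:
Marden → Jorvik → Wendle → Ravel → Tarn: 2+2+1+2 = 7
Marden → Wendle → Tarn: 6+1 = 7
Marden → Ravel → Tarn: 3+2 = 5
Cheapest is Marden → Ravel → Tarn at $5.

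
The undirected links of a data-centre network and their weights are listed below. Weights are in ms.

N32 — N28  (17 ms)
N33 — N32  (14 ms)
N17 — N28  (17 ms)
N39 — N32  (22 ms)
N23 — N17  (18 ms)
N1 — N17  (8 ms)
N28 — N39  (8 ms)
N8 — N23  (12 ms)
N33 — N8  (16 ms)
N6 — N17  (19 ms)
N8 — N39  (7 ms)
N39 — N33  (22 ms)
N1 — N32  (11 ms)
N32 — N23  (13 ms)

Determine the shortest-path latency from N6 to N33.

Enumerating some paths:
N6–N17–N1–N32–N33: 19+8+11+14 = 52
N6–N17–N23–N8–N33: 19+18+12+16 = 65
N6–N17–N23–N32–N33: 19+18+13+14 = 64
Cheapest is N6–N17–N1–N32–N33 at 52 ms.

52 ms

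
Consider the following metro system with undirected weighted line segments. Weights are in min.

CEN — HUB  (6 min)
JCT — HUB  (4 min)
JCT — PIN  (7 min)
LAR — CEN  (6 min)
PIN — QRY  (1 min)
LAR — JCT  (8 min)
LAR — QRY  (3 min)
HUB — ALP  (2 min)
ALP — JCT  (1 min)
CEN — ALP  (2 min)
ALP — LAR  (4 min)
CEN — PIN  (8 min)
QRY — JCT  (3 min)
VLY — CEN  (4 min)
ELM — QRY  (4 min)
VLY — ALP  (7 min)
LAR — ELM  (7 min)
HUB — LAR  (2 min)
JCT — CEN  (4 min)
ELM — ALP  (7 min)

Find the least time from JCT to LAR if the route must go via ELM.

Shortest JCT→ELM: JCT → QRY → ELM = 7
Best ELM to LAR: ELM → LAR costing 7
Total via ELM: 7 + 7 = 14 min.

14 min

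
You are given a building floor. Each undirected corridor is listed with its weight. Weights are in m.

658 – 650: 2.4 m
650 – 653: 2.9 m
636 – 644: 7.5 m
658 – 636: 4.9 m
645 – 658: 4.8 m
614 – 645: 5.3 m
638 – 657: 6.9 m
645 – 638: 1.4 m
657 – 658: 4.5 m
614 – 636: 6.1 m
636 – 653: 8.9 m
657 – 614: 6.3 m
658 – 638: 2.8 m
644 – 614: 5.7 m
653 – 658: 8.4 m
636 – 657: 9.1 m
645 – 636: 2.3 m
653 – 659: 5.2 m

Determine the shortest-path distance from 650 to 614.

Candidate routes:
650–658–645–614: 2.4+4.8+5.3 = 12.5
650–658–638–645–614: 2.4+2.8+1.4+5.3 = 11.9
The minimum is 11.9 m via 650–658–638–645–614.

11.9 m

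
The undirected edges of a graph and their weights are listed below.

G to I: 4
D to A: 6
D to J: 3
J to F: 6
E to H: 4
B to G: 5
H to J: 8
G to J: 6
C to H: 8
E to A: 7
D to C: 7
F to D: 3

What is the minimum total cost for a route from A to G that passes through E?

25

Shortest A→E: A–E = 7
Shortest E→G: E–H–J–G = 18
Total via E: 7 + 18 = 25.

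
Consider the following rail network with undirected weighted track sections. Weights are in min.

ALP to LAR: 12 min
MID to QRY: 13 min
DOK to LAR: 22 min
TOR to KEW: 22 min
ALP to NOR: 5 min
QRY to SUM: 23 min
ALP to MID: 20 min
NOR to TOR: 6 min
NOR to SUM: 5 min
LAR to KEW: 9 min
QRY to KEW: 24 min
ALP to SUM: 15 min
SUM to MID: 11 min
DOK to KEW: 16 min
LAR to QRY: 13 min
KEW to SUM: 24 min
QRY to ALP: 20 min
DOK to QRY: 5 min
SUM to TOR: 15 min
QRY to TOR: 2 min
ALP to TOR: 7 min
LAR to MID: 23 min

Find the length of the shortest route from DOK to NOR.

13 min

Settle nodes by increasing distance from DOK:
DOK: 0
QRY: 5  (via DOK)
TOR: 7  (via QRY)
NOR: 13  (via TOR)
Shortest route: DOK–QRY–TOR–NOR = 13 min.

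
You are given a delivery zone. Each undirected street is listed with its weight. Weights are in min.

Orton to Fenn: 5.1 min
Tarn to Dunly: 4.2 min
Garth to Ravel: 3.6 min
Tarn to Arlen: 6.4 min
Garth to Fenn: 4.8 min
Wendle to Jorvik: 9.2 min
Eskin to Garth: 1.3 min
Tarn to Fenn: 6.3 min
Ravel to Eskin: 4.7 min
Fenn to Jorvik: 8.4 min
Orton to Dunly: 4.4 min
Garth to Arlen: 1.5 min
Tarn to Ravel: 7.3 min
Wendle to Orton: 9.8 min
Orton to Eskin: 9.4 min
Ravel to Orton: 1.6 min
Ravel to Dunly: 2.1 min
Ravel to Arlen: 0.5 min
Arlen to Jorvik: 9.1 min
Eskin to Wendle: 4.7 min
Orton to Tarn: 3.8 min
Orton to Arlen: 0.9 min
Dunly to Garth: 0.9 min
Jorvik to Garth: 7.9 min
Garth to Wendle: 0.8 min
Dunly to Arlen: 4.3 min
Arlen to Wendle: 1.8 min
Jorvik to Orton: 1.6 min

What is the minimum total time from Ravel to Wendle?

2.3 min

Settle nodes by increasing distance from Ravel:
Ravel: 0
Arlen: 0.5  (via Ravel)
Orton: 1.4  (via Arlen)
Garth: 2  (via Arlen)
Dunly: 2.1  (via Ravel)
Wendle: 2.3  (via Arlen)
Shortest route: Ravel–Arlen–Wendle = 2.3 min.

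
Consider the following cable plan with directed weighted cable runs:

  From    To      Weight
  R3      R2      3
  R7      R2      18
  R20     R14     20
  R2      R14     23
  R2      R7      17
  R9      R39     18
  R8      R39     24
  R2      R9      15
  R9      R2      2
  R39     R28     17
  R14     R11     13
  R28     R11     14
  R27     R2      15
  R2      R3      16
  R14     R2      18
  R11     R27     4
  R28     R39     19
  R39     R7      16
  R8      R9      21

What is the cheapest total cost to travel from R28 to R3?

49

Shortest distances from R28:
R28: 0
R11: 14  (via R28)
R27: 18  (via R11)
R39: 19  (via R28)
R2: 33  (via R27)
R7: 35  (via R39)
R9: 48  (via R2)
R3: 49  (via R2)
Shortest route: R28–R11–R27–R2–R3 = 49.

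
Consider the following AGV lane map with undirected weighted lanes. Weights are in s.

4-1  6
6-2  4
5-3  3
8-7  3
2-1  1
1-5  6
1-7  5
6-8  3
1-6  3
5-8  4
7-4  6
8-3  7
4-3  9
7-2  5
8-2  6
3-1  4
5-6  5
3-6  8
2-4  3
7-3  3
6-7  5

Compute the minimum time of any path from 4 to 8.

9 s

Enumerating some paths:
4 - 2 - 1 - 6 - 8: 3+1+3+3 = 10
4 - 2 - 7 - 8: 3+5+3 = 11
4 - 2 - 6 - 8: 3+4+3 = 10
4 - 2 - 8: 3+6 = 9
The minimum is 9 s via 4 - 2 - 8.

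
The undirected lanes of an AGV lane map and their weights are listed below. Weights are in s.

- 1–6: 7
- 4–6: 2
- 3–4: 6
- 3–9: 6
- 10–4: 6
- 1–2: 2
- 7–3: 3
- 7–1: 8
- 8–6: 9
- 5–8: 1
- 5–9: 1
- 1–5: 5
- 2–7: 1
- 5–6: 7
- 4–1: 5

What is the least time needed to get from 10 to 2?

Running Dijkstra from 10:
10: 0
4: 6  (via 10)
6: 8  (via 4)
1: 11  (via 4)
3: 12  (via 4)
2: 13  (via 1)
Shortest route: 10 → 4 → 1 → 2 = 13 s.

13 s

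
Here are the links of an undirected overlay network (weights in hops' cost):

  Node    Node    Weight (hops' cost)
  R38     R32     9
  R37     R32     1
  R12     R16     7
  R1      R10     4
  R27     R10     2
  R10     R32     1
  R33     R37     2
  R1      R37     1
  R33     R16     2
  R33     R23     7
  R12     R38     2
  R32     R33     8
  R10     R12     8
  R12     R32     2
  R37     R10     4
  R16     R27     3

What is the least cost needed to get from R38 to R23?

Compare a few routes:
R38 → R12 → R32 → R37 → R33 → R23: 2+2+1+2+7 = 14
R38 → R12 → R32 → R10 → R37 → R33 → R23: 2+2+1+4+2+7 = 18
Cheapest is R38 → R12 → R32 → R37 → R33 → R23 at 14 hops' cost.

14 hops' cost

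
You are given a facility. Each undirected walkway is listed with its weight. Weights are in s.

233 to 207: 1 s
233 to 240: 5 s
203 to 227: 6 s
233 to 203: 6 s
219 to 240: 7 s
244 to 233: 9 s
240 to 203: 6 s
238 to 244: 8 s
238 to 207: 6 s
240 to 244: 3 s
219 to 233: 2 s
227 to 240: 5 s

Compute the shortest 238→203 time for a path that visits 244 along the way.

17 s

Best 238 to 244: 238 → 244 costing 8
Best 244 to 203: 244 → 240 → 203 costing 9
Total via 244: 8 + 9 = 17 s.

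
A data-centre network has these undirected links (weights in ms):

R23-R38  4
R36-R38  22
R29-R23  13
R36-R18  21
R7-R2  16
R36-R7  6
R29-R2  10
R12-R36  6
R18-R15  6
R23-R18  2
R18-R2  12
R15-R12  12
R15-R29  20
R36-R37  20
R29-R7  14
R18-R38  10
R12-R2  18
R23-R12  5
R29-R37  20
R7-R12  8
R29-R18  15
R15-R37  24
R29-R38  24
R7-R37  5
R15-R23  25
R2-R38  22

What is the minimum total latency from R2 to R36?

22 ms

Shortest distances from R2:
R2: 0
R29: 10  (via R2)
R18: 12  (via R2)
R23: 14  (via R18)
R7: 16  (via R2)
R15: 18  (via R18)
R38: 18  (via R23)
R12: 18  (via R2)
R37: 21  (via R7)
R36: 22  (via R7)
Shortest route: R2–R7–R36 = 22 ms.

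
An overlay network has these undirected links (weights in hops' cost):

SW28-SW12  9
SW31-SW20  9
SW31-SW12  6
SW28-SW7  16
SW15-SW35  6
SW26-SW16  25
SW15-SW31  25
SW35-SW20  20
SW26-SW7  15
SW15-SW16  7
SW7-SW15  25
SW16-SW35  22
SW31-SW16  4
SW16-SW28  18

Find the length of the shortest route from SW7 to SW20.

Shortest distances from SW7:
SW7: 0
SW26: 15  (via SW7)
SW28: 16  (via SW7)
SW12: 25  (via SW28)
SW15: 25  (via SW7)
SW31: 31  (via SW12)
SW35: 31  (via SW15)
SW16: 32  (via SW15)
SW20: 40  (via SW31)
Shortest route: SW7 → SW28 → SW12 → SW31 → SW20 = 40 hops' cost.

40 hops' cost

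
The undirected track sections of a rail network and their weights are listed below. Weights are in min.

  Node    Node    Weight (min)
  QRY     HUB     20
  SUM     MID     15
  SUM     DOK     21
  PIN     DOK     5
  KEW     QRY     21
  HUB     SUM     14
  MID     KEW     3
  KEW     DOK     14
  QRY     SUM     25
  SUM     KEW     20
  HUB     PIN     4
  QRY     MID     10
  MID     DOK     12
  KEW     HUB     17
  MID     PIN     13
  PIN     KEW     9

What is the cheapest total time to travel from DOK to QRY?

22 min

Compare a few routes:
DOK–PIN–KEW–MID–QRY: 5+9+3+10 = 27
DOK–MID–QRY: 12+10 = 22
Cheapest is DOK–MID–QRY at 22 min.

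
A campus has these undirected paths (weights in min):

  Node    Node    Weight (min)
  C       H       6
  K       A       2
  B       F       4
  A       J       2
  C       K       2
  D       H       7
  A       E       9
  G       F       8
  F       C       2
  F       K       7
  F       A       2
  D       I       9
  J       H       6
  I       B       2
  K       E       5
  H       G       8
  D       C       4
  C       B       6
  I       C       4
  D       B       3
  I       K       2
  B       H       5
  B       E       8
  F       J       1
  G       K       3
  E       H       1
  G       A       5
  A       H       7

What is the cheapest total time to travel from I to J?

6 min

Enumerating some paths:
I–K–A–J: 2+2+2 = 6
I–B–F–J: 2+4+1 = 7
Cheapest is I–K–A–J at 6 min.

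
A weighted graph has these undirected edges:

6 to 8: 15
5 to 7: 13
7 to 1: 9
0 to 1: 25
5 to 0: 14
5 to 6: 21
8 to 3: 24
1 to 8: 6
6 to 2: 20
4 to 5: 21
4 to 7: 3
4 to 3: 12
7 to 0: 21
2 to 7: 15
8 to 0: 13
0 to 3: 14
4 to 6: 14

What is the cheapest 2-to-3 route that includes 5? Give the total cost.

Shortest 2→5: 2–7–5 = 28
Shortest 5→3: 5–0–3 = 28
Total via 5: 28 + 28 = 56.

56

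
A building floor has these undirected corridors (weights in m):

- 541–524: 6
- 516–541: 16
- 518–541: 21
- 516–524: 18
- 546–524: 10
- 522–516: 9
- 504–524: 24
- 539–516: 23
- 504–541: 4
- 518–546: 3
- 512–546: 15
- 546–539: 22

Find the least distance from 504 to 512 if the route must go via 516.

63 m

Best 504 to 516: 504–541–516 costing 20
Shortest 516→512: 516–524–546–512 = 43
Total via 516: 20 + 43 = 63 m.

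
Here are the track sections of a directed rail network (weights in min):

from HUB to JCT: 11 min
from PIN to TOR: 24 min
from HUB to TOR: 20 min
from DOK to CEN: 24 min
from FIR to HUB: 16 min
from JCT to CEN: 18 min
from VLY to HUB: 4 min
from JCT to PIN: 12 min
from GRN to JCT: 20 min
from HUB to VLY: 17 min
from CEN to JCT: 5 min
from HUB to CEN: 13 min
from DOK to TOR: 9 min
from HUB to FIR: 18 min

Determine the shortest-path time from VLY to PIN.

27 min

Settle nodes by increasing distance from VLY:
VLY: 0
HUB: 4  (via VLY)
JCT: 15  (via HUB)
CEN: 17  (via HUB)
FIR: 22  (via HUB)
TOR: 24  (via HUB)
PIN: 27  (via JCT)
Shortest route: VLY → HUB → JCT → PIN = 27 min.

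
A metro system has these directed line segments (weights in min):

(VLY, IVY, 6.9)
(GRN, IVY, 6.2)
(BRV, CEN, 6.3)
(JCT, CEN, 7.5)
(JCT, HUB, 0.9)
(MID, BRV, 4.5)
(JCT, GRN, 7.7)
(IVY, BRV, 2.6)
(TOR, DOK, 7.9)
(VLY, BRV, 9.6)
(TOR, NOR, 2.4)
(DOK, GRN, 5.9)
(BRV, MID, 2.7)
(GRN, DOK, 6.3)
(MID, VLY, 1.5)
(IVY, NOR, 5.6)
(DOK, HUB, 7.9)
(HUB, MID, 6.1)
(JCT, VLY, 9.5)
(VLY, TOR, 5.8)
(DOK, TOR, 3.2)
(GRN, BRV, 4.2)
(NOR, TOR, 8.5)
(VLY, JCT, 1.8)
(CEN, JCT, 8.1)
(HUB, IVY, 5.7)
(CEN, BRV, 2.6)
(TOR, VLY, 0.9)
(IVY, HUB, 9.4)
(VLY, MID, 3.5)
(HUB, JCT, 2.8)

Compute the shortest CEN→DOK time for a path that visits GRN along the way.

Shortest CEN→GRN: CEN–JCT–GRN = 15.8
Best GRN to DOK: GRN–DOK costing 6.3
Total via GRN: 15.8 + 6.3 = 22.1 min.

22.1 min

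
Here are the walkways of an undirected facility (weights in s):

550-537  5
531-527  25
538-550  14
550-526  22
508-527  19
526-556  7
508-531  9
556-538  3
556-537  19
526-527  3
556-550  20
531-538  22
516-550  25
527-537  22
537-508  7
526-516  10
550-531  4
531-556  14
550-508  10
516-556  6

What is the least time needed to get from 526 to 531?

21 s

Candidate routes:
526 → 527 → 531: 3+25 = 28
526 → 556 → 531: 7+14 = 21
526 → 550 → 531: 22+4 = 26
Cheapest is 526 → 556 → 531 at 21 s.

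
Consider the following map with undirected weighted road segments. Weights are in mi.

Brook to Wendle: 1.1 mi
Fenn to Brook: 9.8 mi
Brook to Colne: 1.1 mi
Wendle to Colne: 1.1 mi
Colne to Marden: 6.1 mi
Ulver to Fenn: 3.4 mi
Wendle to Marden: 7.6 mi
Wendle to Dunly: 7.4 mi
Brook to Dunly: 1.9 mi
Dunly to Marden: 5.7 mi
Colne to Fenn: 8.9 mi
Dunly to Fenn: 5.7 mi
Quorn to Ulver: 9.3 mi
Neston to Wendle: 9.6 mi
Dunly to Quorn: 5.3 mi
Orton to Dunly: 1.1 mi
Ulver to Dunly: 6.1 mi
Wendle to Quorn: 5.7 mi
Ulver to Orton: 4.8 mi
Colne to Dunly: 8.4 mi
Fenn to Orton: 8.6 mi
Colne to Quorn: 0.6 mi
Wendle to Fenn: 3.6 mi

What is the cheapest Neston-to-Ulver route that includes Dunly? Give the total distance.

18.5 mi

Best Neston to Dunly: Neston → Wendle → Brook → Dunly costing 12.6
Shortest Dunly→Ulver: Dunly → Orton → Ulver = 5.9
Total via Dunly: 12.6 + 5.9 = 18.5 mi.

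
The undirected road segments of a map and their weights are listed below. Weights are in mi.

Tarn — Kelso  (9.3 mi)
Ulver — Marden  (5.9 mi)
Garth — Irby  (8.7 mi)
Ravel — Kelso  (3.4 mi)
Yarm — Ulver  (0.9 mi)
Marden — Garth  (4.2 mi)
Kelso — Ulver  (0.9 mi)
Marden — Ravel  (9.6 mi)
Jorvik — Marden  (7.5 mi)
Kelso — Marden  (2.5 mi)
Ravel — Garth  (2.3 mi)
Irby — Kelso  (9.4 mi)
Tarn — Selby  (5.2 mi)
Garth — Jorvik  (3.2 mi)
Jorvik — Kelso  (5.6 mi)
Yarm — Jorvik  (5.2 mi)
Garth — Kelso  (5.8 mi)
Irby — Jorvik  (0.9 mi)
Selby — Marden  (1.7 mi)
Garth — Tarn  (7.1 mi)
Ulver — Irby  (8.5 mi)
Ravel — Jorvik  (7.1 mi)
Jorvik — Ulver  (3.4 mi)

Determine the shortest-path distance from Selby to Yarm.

Candidate routes:
Selby → Marden → Ulver → Yarm: 1.7+5.9+0.9 = 8.5
Selby → Marden → Kelso → Ulver → Yarm: 1.7+2.5+0.9+0.9 = 6
Cheapest is Selby → Marden → Kelso → Ulver → Yarm at 6 mi.

6 mi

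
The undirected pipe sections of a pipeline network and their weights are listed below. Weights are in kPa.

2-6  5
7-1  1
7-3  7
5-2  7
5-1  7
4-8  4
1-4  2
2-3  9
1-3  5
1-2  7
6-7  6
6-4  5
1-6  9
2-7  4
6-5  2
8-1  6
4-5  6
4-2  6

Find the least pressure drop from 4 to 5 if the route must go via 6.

Shortest 4→6: 4 → 6 = 5
Shortest 6→5: 6 → 5 = 2
Total via 6: 5 + 2 = 7 kPa.

7 kPa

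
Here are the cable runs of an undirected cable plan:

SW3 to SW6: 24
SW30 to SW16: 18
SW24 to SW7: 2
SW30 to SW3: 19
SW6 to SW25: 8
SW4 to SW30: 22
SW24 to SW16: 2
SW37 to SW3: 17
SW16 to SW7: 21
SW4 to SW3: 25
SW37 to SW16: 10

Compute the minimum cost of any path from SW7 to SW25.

Settle nodes by increasing distance from SW7:
SW7: 0
SW24: 2  (via SW7)
SW16: 4  (via SW24)
SW37: 14  (via SW16)
SW30: 22  (via SW16)
SW3: 31  (via SW37)
SW4: 44  (via SW30)
SW6: 55  (via SW3)
SW25: 63  (via SW6)
Shortest route: SW7–SW24–SW16–SW37–SW3–SW6–SW25 = 63.

63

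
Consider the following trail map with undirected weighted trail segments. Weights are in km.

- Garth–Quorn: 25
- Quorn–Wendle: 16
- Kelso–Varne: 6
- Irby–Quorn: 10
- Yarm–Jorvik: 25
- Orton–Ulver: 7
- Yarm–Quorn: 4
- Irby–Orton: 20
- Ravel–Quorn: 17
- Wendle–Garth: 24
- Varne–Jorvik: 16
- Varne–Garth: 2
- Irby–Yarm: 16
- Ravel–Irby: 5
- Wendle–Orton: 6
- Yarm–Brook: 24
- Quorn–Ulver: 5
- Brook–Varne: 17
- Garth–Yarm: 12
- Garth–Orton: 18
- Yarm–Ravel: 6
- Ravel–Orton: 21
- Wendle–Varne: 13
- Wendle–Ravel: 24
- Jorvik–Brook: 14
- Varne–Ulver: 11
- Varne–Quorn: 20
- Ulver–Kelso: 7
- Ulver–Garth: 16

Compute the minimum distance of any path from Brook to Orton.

Running Dijkstra from Brook:
Brook: 0
Jorvik: 14  (via Brook)
Varne: 17  (via Brook)
Garth: 19  (via Varne)
Kelso: 23  (via Varne)
Yarm: 24  (via Brook)
Quorn: 28  (via Yarm)
Ulver: 28  (via Varne)
Wendle: 30  (via Varne)
Ravel: 30  (via Yarm)
Orton: 35  (via Ulver)
Shortest route: Brook → Varne → Ulver → Orton = 35 km.

35 km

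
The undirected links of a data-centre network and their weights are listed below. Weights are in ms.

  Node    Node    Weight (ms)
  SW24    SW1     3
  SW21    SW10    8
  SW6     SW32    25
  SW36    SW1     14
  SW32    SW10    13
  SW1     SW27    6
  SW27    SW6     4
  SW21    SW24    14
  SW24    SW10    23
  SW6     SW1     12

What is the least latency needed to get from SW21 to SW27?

Compare a few routes:
SW21 - SW10 - SW24 - SW1 - SW27: 8+23+3+6 = 40
SW21 - SW24 - SW1 - SW27: 14+3+6 = 23
SW21 - SW24 - SW1 - SW6 - SW27: 14+3+12+4 = 33
SW21 - SW10 - SW32 - SW6 - SW27: 8+13+25+4 = 50
Cheapest is SW21 - SW24 - SW1 - SW27 at 23 ms.

23 ms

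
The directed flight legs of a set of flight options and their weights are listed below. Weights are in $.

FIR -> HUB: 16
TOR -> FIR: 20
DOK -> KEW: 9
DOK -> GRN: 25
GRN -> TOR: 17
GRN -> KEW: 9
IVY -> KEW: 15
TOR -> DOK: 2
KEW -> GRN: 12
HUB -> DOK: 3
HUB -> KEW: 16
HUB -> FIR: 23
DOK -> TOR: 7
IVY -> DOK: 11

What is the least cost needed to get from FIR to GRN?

$40

Enumerating some paths:
FIR → HUB → KEW → GRN: 16+16+12 = 44
FIR → HUB → DOK → KEW → GRN: 16+3+9+12 = 40
Cheapest is FIR → HUB → DOK → KEW → GRN at $40.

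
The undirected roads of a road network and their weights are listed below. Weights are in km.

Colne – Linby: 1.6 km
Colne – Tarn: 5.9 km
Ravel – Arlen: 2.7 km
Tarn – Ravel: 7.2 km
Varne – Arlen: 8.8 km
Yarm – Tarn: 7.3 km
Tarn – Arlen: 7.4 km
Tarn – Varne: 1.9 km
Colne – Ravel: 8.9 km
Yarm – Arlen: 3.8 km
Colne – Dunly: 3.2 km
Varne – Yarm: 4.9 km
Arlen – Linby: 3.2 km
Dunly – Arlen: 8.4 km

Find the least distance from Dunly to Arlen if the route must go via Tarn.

16.5 km

Best Dunly to Tarn: Dunly → Colne → Tarn costing 9.1
Best Tarn to Arlen: Tarn → Arlen costing 7.4
Total via Tarn: 9.1 + 7.4 = 16.5 km.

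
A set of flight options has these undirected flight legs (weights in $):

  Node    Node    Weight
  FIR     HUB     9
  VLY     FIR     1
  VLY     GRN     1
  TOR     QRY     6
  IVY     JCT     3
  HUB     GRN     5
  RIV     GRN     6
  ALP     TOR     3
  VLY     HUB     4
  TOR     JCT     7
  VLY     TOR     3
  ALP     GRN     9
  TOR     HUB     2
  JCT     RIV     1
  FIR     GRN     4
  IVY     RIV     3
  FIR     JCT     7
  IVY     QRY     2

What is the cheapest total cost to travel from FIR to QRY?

$10

Settle nodes by increasing distance from FIR:
FIR: 0
VLY: 1  (via FIR)
GRN: 2  (via VLY)
TOR: 4  (via VLY)
HUB: 5  (via VLY)
ALP: 7  (via TOR)
JCT: 7  (via FIR)
RIV: 8  (via GRN)
QRY: 10  (via TOR)
Shortest route: FIR → VLY → TOR → QRY = $10.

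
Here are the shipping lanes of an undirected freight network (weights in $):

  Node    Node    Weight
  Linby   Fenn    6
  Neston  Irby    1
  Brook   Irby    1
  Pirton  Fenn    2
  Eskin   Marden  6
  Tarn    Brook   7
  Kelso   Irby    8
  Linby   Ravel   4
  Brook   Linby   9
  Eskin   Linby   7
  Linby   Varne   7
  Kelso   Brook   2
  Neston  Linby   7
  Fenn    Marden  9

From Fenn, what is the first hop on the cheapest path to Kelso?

Linby

Enumerating some paths:
Fenn - Linby - Neston - Irby - Kelso: 6+7+1+8 = 22
Fenn - Marden - Eskin - Linby - Neston - Irby - Brook - Kelso: 9+6+7+7+1+1+2 = 33
Fenn - Linby - Brook - Kelso: 6+9+2 = 17
Fenn - Linby - Brook - Irby - Kelso: 6+9+1+8 = 24
Cheapest is Fenn - Linby - Brook - Kelso at $17.
So from Fenn the first move is to Linby.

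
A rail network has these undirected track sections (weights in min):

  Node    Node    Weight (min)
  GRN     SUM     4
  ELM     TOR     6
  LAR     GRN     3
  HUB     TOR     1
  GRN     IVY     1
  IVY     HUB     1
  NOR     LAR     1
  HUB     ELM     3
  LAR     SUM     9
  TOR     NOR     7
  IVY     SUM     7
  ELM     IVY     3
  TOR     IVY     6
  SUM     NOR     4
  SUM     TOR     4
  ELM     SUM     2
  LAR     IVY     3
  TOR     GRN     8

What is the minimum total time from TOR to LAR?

Compare a few routes:
TOR - HUB - IVY - GRN - LAR: 1+1+1+3 = 6
TOR - HUB - IVY - LAR: 1+1+3 = 5
Cheapest is TOR - HUB - IVY - LAR at 5 min.

5 min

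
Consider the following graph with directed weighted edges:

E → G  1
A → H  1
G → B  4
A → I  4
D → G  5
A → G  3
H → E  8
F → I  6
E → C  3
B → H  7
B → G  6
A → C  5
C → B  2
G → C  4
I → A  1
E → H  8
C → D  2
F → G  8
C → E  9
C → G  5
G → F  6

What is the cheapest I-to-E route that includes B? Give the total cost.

23

Shortest I→B: I–A–G–B = 8
Shortest B→E: B–H–E = 15
Total via B: 8 + 15 = 23.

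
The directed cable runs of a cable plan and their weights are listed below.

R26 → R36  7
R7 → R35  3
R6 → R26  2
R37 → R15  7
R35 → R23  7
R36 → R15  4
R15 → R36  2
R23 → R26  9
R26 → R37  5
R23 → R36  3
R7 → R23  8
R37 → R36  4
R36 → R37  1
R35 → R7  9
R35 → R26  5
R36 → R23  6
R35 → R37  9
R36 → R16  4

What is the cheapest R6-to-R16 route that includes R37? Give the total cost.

15

Shortest R6→R37: R6 → R26 → R37 = 7
Best R37 to R16: R37 → R36 → R16 costing 8
Total via R37: 7 + 8 = 15.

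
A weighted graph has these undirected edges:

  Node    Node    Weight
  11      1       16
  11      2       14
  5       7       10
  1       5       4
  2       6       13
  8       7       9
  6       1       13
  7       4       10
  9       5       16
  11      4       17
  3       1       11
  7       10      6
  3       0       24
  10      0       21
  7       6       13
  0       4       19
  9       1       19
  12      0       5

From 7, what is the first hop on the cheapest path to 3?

5

Enumerating some paths:
7 → 10 → 0 → 3: 6+21+24 = 51
7 → 5 → 1 → 3: 10+4+11 = 25
7 → 6 → 1 → 3: 13+13+11 = 37
The minimum is 25 via 7 → 5 → 1 → 3.
So from 7 the first move is to 5.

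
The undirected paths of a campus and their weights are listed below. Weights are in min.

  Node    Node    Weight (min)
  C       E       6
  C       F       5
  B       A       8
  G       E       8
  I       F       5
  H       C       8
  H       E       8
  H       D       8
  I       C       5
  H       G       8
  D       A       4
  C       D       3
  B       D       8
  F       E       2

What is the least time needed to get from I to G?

Shortest distances from I:
I: 0
C: 5  (via I)
F: 5  (via I)
E: 7  (via F)
D: 8  (via C)
A: 12  (via D)
H: 13  (via C)
G: 15  (via E)
Shortest route: I → F → E → G = 15 min.

15 min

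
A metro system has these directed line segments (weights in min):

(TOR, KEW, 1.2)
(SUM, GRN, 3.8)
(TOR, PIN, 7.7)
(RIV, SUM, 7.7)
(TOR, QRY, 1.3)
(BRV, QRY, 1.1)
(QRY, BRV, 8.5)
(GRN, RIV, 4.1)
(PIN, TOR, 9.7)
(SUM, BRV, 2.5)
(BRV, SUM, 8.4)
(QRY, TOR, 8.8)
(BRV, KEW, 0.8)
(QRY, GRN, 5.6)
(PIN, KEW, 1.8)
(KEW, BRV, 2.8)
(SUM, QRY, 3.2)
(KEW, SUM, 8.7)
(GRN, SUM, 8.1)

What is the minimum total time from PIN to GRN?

11.3 min

Enumerating some paths:
PIN - KEW - SUM - GRN: 1.8+8.7+3.8 = 14.3
PIN - TOR - QRY - GRN: 9.7+1.3+5.6 = 16.6
PIN - KEW - BRV - QRY - GRN: 1.8+2.8+1.1+5.6 = 11.3
Cheapest is PIN - KEW - BRV - QRY - GRN at 11.3 min.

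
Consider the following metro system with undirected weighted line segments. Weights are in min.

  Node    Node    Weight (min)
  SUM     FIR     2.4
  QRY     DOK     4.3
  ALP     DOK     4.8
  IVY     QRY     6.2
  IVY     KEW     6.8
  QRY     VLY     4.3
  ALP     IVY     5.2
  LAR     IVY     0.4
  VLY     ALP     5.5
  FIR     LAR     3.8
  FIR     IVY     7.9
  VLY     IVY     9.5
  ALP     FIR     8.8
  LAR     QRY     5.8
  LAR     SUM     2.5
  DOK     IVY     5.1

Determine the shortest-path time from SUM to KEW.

9.7 min

Running Dijkstra from SUM:
SUM: 0
FIR: 2.4  (via SUM)
LAR: 2.5  (via SUM)
IVY: 2.9  (via LAR)
DOK: 8  (via IVY)
ALP: 8.1  (via IVY)
QRY: 8.3  (via LAR)
KEW: 9.7  (via IVY)
Shortest route: SUM–LAR–IVY–KEW = 9.7 min.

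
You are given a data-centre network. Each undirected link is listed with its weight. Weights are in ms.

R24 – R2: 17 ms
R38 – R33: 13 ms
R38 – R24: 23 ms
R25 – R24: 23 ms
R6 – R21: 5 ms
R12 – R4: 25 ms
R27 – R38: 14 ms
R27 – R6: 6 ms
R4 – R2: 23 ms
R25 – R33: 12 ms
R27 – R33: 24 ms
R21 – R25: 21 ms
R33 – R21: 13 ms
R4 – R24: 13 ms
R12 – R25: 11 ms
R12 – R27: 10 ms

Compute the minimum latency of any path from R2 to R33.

Shortest distances from R2:
R2: 0
R24: 17  (via R2)
R4: 23  (via R2)
R25: 40  (via R24)
R38: 40  (via R24)
R12: 48  (via R4)
R33: 52  (via R25)
Shortest route: R2 → R24 → R25 → R33 = 52 ms.

52 ms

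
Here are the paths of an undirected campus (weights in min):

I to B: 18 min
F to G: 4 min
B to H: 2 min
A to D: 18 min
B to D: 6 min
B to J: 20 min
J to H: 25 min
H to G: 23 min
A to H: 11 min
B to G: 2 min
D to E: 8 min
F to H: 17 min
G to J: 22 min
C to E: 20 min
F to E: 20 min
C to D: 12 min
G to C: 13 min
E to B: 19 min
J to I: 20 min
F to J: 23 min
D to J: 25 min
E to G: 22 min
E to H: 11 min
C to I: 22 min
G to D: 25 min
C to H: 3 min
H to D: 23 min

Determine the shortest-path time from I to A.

Shortest distances from I:
I: 0
B: 18  (via I)
G: 20  (via B)
H: 20  (via B)
J: 20  (via I)
C: 22  (via I)
D: 24  (via B)
F: 24  (via G)
A: 31  (via H)
Shortest route: I → B → H → A = 31 min.

31 min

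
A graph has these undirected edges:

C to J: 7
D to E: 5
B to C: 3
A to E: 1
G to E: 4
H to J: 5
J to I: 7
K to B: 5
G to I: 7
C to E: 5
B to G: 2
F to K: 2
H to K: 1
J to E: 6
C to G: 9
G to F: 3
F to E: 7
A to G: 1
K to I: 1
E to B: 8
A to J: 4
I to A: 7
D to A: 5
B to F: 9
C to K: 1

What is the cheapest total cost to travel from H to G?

Shortest distances from H:
H: 0
K: 1  (via H)
C: 2  (via K)
I: 2  (via K)
F: 3  (via K)
B: 5  (via C)
J: 5  (via H)
G: 6  (via F)
Shortest route: H → K → F → G = 6.

6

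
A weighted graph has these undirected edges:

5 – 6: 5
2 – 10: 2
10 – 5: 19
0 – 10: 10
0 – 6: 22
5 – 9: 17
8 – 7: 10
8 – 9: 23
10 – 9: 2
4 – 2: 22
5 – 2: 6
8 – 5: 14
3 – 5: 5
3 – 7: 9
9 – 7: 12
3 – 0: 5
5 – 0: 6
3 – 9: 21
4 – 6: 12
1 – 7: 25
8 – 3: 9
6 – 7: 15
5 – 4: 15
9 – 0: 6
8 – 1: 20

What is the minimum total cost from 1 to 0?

Compare a few routes:
1–7–3–0: 25+9+5 = 39
1–8–3–5–0: 20+9+5+6 = 40
1–8–5–0: 20+14+6 = 40
1–8–3–0: 20+9+5 = 34
The minimum is 34 via 1–8–3–0.

34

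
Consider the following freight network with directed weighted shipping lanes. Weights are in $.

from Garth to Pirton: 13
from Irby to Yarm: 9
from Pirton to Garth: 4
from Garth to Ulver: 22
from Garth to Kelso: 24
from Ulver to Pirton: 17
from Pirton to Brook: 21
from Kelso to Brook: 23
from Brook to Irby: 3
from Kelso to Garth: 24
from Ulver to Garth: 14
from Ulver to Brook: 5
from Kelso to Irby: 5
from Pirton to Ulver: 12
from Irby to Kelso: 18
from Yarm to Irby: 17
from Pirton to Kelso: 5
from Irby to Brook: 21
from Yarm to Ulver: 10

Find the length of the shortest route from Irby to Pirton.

Enumerating some paths:
Irby–Yarm–Ulver–Pirton: 9+10+17 = 36
Irby–Yarm–Ulver–Garth–Pirton: 9+10+14+13 = 46
The minimum is $36 via Irby–Yarm–Ulver–Pirton.

$36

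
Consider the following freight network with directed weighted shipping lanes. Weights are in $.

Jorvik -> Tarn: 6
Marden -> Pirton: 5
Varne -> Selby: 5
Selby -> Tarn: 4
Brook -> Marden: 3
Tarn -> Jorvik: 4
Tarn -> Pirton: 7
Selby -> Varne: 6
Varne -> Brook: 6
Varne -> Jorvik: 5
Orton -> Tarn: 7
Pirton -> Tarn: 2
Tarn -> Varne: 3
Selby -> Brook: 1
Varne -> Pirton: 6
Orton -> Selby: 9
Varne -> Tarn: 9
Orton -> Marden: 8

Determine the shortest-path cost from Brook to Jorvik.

Compare a few routes:
Brook → Marden → Pirton → Tarn → Varne → Jorvik: 3+5+2+3+5 = 18
Brook → Marden → Pirton → Tarn → Jorvik: 3+5+2+4 = 14
Cheapest is Brook → Marden → Pirton → Tarn → Jorvik at $14.

$14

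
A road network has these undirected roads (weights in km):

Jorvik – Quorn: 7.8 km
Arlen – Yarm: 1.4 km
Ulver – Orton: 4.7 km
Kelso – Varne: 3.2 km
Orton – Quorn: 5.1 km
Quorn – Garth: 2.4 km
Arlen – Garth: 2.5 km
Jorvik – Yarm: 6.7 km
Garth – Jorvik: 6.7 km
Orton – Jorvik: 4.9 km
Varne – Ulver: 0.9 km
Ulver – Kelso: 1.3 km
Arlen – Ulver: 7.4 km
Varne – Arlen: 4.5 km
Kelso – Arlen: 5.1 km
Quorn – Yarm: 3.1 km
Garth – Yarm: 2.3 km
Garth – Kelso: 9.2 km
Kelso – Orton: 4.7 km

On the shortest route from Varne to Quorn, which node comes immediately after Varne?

Arlen

Candidate routes:
Varne → Arlen → Yarm → Quorn: 4.5+1.4+3.1 = 9
Varne → Arlen → Garth → Quorn: 4.5+2.5+2.4 = 9.4
The minimum is 9 km via Varne → Arlen → Yarm → Quorn.
So from Varne the first move is to Arlen.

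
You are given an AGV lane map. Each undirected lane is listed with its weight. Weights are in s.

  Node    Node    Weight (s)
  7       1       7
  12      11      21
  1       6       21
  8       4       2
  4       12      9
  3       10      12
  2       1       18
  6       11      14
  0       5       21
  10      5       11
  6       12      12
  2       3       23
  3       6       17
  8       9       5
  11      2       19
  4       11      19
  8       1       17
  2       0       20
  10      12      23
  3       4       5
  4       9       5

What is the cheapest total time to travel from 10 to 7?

Settle nodes by increasing distance from 10:
10: 0
5: 11  (via 10)
3: 12  (via 10)
4: 17  (via 3)
8: 19  (via 4)
9: 22  (via 4)
12: 23  (via 10)
6: 29  (via 3)
0: 32  (via 5)
2: 35  (via 3)
1: 36  (via 8)
11: 36  (via 4)
7: 43  (via 1)
Shortest route: 10 → 3 → 4 → 8 → 1 → 7 = 43 s.

43 s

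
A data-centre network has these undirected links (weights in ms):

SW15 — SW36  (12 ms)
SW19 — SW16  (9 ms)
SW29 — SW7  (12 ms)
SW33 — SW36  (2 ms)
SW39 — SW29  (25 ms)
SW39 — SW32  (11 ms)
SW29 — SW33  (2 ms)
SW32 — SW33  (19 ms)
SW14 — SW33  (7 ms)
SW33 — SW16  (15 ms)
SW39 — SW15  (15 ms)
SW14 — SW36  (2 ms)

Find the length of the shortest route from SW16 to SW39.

42 ms

Shortest distances from SW16:
SW16: 0
SW19: 9  (via SW16)
SW33: 15  (via SW16)
SW36: 17  (via SW33)
SW29: 17  (via SW33)
SW14: 19  (via SW36)
SW15: 29  (via SW36)
SW7: 29  (via SW29)
SW32: 34  (via SW33)
SW39: 42  (via SW29)
Shortest route: SW16 → SW33 → SW29 → SW39 = 42 ms.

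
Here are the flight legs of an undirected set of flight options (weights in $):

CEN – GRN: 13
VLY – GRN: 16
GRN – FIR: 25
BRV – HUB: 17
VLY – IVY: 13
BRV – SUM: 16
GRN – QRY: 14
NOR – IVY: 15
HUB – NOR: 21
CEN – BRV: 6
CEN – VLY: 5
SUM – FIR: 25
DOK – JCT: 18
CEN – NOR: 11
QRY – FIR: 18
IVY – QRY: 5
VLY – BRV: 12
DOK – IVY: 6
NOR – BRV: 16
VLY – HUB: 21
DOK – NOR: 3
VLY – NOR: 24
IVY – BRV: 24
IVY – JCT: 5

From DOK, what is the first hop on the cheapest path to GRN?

Enumerating some paths:
DOK → NOR → CEN → GRN: 3+11+13 = 27
DOK → NOR → CEN → VLY → GRN: 3+11+5+16 = 35
DOK → IVY → VLY → GRN: 6+13+16 = 35
DOK → IVY → QRY → GRN: 6+5+14 = 25
The minimum is $25 via DOK → IVY → QRY → GRN.
So from DOK the first move is to IVY.

IVY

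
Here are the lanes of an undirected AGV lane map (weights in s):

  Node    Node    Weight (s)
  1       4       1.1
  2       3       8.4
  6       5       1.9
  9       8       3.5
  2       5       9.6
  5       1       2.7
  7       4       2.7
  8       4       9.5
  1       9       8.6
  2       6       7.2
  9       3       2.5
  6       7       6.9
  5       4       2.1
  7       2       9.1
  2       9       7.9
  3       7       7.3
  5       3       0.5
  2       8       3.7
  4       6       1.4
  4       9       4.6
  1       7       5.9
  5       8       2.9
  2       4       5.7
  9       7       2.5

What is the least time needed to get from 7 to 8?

6 s

Settle nodes by increasing distance from 7:
7: 0
9: 2.5  (via 7)
4: 2.7  (via 7)
1: 3.8  (via 4)
6: 4.1  (via 4)
5: 4.8  (via 4)
3: 5  (via 9)
8: 6  (via 9)
Shortest route: 7–9–8 = 6 s.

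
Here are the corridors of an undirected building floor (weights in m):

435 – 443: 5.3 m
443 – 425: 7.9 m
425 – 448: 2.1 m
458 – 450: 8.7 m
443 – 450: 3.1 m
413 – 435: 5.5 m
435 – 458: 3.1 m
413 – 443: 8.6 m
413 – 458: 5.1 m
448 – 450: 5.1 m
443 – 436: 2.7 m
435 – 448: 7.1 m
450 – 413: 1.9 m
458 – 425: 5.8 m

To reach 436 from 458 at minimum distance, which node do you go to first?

435

Enumerating some paths:
458 → 413 → 450 → 443 → 436: 5.1+1.9+3.1+2.7 = 12.8
458 → 435 → 443 → 436: 3.1+5.3+2.7 = 11.1
Cheapest is 458 → 435 → 443 → 436 at 11.1 m.
So from 458 the first move is to 435.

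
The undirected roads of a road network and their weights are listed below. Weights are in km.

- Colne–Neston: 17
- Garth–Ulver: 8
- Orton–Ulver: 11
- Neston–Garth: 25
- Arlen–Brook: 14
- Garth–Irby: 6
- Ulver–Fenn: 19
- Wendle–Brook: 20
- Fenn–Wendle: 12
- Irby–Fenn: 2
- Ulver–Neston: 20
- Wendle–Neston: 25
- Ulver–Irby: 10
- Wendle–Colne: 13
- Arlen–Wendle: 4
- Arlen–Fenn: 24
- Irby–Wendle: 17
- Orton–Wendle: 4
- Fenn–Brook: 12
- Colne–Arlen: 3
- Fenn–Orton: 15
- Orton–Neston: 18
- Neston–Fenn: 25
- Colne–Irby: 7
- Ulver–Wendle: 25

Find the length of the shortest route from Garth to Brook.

Compare a few routes:
Garth → Ulver → Irby → Fenn → Brook: 8+10+2+12 = 32
Garth → Irby → Colne → Arlen → Brook: 6+7+3+14 = 30
Garth → Irby → Fenn → Brook: 6+2+12 = 20
Cheapest is Garth → Irby → Fenn → Brook at 20 km.

20 km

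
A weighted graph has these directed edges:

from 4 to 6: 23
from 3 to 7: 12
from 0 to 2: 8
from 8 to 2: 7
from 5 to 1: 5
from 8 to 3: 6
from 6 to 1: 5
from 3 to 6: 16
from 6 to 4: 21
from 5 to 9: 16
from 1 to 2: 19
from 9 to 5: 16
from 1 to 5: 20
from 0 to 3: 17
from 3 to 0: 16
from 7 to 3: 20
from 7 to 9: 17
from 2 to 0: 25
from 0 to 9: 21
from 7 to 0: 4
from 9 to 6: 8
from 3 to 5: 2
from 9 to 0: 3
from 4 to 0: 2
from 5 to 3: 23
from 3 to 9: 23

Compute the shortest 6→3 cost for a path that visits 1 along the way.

48

Shortest 6→1: 6–1 = 5
Shortest 1→3: 1–5–3 = 43
Total via 1: 5 + 43 = 48.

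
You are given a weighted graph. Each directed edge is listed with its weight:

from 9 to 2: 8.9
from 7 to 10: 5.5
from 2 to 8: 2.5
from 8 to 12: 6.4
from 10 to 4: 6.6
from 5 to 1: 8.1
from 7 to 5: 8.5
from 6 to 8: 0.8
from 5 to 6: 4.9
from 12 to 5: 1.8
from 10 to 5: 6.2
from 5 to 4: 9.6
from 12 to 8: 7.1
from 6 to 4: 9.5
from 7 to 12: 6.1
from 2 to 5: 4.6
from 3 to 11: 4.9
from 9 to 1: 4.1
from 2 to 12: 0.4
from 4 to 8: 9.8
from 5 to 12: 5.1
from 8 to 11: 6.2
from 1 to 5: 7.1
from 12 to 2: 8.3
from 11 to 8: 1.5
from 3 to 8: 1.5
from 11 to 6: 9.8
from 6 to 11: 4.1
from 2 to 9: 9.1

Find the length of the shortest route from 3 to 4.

19.3

Running Dijkstra from 3:
3: 0
8: 1.5  (via 3)
11: 4.9  (via 3)
12: 7.9  (via 8)
5: 9.7  (via 12)
6: 14.6  (via 5)
2: 16.2  (via 12)
1: 17.8  (via 5)
4: 19.3  (via 5)
Shortest route: 3 → 8 → 12 → 5 → 4 = 19.3.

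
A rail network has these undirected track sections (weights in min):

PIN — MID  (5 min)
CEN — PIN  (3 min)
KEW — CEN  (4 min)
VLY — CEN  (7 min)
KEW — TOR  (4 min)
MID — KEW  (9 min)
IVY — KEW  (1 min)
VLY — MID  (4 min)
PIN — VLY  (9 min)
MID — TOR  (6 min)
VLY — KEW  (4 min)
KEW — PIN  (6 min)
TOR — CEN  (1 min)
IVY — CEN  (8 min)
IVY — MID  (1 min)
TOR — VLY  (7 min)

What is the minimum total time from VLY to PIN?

9 min

Candidate routes:
VLY - PIN: 9 = 9
VLY - CEN - PIN: 7+3 = 10
Cheapest is VLY - PIN at 9 min.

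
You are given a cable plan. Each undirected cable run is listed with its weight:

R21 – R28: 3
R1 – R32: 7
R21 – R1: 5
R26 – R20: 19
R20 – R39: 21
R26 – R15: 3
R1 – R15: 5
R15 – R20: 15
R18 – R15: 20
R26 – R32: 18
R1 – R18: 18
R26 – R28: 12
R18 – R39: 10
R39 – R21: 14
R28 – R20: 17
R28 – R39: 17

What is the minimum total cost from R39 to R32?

26

Compare a few routes:
R39 - R28 - R21 - R1 - R32: 17+3+5+7 = 32
R39 - R18 - R1 - R32: 10+18+7 = 35
R39 - R18 - R15 - R1 - R32: 10+20+5+7 = 42
R39 - R21 - R1 - R32: 14+5+7 = 26
The minimum is 26 via R39 - R21 - R1 - R32.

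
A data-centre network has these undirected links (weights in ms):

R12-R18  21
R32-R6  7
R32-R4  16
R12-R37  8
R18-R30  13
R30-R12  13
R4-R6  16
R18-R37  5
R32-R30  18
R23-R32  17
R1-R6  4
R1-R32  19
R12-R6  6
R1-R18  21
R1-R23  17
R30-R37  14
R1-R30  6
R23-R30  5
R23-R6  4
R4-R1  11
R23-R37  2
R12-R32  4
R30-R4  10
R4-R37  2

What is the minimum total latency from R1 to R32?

11 ms

Shortest distances from R1:
R1: 0
R6: 4  (via R1)
R30: 6  (via R1)
R23: 8  (via R6)
R12: 10  (via R6)
R37: 10  (via R23)
R4: 11  (via R1)
R32: 11  (via R6)
Shortest route: R1 → R6 → R32 = 11 ms.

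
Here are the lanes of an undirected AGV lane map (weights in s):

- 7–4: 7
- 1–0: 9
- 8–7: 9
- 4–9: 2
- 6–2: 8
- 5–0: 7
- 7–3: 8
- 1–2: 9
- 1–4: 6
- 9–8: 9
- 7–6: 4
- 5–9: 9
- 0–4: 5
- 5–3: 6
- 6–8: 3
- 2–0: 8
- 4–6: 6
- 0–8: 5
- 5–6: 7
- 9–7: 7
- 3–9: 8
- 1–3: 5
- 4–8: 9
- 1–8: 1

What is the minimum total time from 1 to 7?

Enumerating some paths:
1–8–7: 1+9 = 10
1–8–6–7: 1+3+4 = 8
Cheapest is 1–8–6–7 at 8 s.

8 s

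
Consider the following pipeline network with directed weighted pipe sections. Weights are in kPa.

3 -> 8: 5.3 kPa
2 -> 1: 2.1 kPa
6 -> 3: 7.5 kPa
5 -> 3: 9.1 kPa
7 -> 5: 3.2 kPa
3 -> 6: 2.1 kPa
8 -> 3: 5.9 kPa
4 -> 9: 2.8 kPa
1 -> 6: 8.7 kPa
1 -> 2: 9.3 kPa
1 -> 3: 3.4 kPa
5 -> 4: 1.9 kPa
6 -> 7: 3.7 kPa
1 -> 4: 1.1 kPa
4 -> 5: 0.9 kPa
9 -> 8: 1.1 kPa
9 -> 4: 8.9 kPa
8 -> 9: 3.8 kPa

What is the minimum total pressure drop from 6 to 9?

Settle nodes by increasing distance from 6:
6: 0
7: 3.7  (via 6)
5: 6.9  (via 7)
3: 7.5  (via 6)
4: 8.8  (via 5)
9: 11.6  (via 4)
Shortest route: 6–7–5–4–9 = 11.6 kPa.

11.6 kPa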